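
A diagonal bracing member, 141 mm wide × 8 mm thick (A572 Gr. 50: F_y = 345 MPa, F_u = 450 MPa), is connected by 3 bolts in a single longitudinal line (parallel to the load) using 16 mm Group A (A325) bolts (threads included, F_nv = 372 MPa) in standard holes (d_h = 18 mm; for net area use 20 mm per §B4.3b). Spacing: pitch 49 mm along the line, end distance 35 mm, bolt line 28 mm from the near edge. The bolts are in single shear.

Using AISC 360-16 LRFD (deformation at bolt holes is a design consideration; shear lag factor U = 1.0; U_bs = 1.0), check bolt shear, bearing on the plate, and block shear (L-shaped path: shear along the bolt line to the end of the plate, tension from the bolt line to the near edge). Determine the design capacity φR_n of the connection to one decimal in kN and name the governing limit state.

168.3 kN (bolt shear governs)

Bolt shear: A_b = π(16)²/4 = 201.06 mm². φR_n = 0.75 × 372 × 201.06 × 3 × 1 = 168.3 kN.
Bearing (8 mm plate, F_u = 450 MPa): end bolts L_c = 35 − 18/2 = 26, R_n = min(1.2×26×8×450, 2.4×16×8×450) = 112.32 kN/bolt; interior L_c = 49 − 18 = 31, R_n = 133.92 kN/bolt. φR_n = 0.75 × (1×112.32 + 2×133.92) = 285.1 kN.
Block shear: shear path 1×[35+2×49] = 1×133 mm, A_gv = 1064, A_nv = 1×(133 − 2.5×20)×8 = 664 mm²; tension to near edge: (28 − 0.5×20)×8 = 144 mm². R_n = min(0.6×450×664, 0.6×345×1064) + 1.0×450×144 = min(179.28, 220.25) + 64.8 = 244.08 kN. φR_n = 0.75 × 244.08 = 183.1 kN.
Governing: min(168.3, 285.1, 183.1) = 168.3 kN → bolt shear.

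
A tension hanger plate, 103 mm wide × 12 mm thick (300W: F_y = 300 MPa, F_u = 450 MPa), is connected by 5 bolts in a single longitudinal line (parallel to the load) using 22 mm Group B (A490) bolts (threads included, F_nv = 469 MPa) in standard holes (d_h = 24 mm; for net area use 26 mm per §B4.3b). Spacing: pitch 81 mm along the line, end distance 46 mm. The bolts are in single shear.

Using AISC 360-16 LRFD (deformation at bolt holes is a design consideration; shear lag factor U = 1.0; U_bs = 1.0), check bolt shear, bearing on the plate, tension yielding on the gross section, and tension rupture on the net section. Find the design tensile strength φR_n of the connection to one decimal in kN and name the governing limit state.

311.9 kN (net-section rupture governs)

Bolt shear: A_b = π(22)²/4 = 380.13 mm². φR_n = 0.75 × 469 × 380.13 × 5 × 1 = 668.6 kN.
Bearing (12 mm plate, F_u = 450 MPa): end bolts L_c = 46 − 24/2 = 34, R_n = min(1.2×34×12×450, 2.4×22×12×450) = 220.32 kN/bolt; interior L_c = 81 − 24 = 57, R_n = 285.12 kN/bolt. φR_n = 0.75 × (1×220.32 + 4×285.12) = 1020.6 kN.
Tension yield (gross): A_g = 103×12 = 1236 mm². φR_n = 0.90 × 300 × 1236 = 333.7 kN.
Tension rupture (net): A_n = (103 − 1×26)×12 = 924 mm² (U = 1.0, A_e = A_n). φR_n = 0.75 × 450 × 924 = 311.9 kN.
Governing: min(668.6, 1020.6, 333.7, 311.9) = 311.9 kN → net-section rupture.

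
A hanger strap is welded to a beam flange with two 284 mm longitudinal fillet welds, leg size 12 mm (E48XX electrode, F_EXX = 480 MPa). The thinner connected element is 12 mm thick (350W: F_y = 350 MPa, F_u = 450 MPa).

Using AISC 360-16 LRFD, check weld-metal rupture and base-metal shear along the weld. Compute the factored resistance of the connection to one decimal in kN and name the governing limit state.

1040.9 kN (weld metal governs)

Weld metal: throat = 0.707×12 = 8.484 mm, L = 2×284 = 568 mm. φR_n = 0.75 × 0.6 × 480 × 8.484 × 568 = 1040.9 kN.
Base metal shear (12 mm plate): yield φR_n = 1.0×0.6×350×12×568 = 1431.4 kN; rupture φR_n = 0.75×0.6×450×12×568 = 1380.2 kN; take 1380.2 kN (rupture).
Governing: min(1040.9, 1380.2) = 1040.9 kN → weld metal.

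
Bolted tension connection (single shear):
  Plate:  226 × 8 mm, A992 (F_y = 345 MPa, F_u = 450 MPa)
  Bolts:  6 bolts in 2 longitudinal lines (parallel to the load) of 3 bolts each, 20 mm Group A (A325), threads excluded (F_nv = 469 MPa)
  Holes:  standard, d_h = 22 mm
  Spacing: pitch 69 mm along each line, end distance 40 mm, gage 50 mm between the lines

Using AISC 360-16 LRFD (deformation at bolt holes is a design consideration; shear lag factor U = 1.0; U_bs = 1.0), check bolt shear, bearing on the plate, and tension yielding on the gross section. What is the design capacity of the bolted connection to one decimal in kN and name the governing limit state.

Bolt shear: A_b = π(20)²/4 = 314.16 mm². φR_n = 0.75 × 469 × 314.16 × 6 × 1 = 663.0 kN.
Bearing (8 mm plate, F_u = 450 MPa): end bolts L_c = 40 − 22/2 = 29, R_n = min(1.2×29×8×450, 2.4×20×8×450) = 125.28 kN/bolt; interior L_c = 69 − 22 = 47, R_n = 172.8 kN/bolt. φR_n = 0.75 × (2×125.28 + 4×172.8) = 706.3 kN.
Tension yield (gross): A_g = 226×8 = 1808 mm². φR_n = 0.90 × 345 × 1808 = 561.4 kN.
Governing: min(663.0, 706.3, 561.4) = 561.4 kN → gross-section yield.

561.4 kN (gross-section yield governs)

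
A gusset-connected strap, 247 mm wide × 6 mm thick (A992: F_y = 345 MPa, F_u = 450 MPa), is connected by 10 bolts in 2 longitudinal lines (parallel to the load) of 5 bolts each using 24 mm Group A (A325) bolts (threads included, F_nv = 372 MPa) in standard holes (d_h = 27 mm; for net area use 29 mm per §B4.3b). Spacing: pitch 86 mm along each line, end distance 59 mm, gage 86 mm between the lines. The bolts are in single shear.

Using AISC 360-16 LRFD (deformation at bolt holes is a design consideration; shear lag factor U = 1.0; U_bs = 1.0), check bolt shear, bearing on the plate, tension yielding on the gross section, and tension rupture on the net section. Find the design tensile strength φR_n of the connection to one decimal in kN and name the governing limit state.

382.7 kN (net-section rupture governs)

Bolt shear: A_b = π(24)²/4 = 452.39 mm². φR_n = 0.75 × 372 × 452.39 × 10 × 1 = 1262.2 kN.
Bearing (6 mm plate, F_u = 450 MPa): end bolts L_c = 59 − 27/2 = 45.5, R_n = min(1.2×45.5×6×450, 2.4×24×6×450) = 147.42 kN/bolt; interior L_c = 86 − 27 = 59, R_n = 155.52 kN/bolt. φR_n = 0.75 × (2×147.42 + 8×155.52) = 1154.3 kN.
Tension yield (gross): A_g = 247×6 = 1482 mm². φR_n = 0.90 × 345 × 1482 = 460.2 kN.
Tension rupture (net): A_n = (247 − 2×29)×6 = 1134 mm² (U = 1.0, A_e = A_n). φR_n = 0.75 × 450 × 1134 = 382.7 kN.
Governing: min(1262.2, 1154.3, 460.2, 382.7) = 382.7 kN → net-section rupture.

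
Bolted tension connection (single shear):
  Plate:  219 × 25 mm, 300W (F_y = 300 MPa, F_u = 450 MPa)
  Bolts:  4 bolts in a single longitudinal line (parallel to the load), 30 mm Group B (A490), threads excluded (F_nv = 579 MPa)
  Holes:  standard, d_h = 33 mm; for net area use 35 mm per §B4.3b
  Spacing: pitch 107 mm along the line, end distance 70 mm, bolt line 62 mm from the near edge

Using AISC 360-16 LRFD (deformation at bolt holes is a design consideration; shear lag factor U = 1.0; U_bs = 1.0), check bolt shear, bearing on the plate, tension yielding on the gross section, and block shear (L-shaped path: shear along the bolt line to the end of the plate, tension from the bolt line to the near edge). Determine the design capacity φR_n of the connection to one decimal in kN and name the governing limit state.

Bolt shear: A_b = π(30)²/4 = 706.86 mm². φR_n = 0.75 × 579 × 706.86 × 4 × 1 = 1227.8 kN.
Bearing (25 mm plate, F_u = 450 MPa): end bolts L_c = 70 − 33/2 = 53.5, R_n = min(1.2×53.5×25×450, 2.4×30×25×450) = 722.25 kN/bolt; interior L_c = 107 − 33 = 74, R_n = 810 kN/bolt. φR_n = 0.75 × (1×722.25 + 3×810) = 2364.2 kN.
Tension yield (gross): A_g = 219×25 = 5475 mm². φR_n = 0.90 × 300 × 5475 = 1478.3 kN.
Block shear: shear path 1×[70+3×107] = 1×391 mm, A_gv = 9775, A_nv = 1×(391 − 3.5×35)×25 = 6712.5 mm²; tension to near edge: (62 − 0.5×35)×25 = 1112.5 mm². R_n = min(0.6×450×6712.5, 0.6×300×9775) + 1.0×450×1112.5 = min(1812.4, 1759.5) + 500.63 = 2260.1 kN. φR_n = 0.75 × 2260.1 = 1695.1 kN.
Governing: min(1227.8, 2364.2, 1478.3, 1695.1) = 1227.8 kN → bolt shear.

1227.8 kN (bolt shear governs)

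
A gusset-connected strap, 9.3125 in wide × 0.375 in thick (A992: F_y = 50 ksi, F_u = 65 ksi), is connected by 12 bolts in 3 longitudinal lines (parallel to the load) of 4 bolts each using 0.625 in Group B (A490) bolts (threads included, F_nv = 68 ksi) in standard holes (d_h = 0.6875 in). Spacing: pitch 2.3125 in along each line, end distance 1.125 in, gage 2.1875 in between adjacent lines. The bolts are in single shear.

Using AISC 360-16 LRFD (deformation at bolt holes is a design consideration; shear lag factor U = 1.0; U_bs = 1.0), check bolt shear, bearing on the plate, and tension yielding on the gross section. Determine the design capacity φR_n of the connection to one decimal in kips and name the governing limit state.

157.1 kips (gross-section yield governs)

Bolt shear: A_b = π(0.625)²/4 = 0.3068 in². φR_n = 0.75 × 68 × 0.3068 × 12 × 1 = 187.8 kips.
Bearing (0.375 in plate, F_u = 65 ksi): end bolts L_c = 1.125 − 0.6875/2 = 0.78125, R_n = min(1.2×0.78125×0.375×65, 2.4×0.625×0.375×65) = 22.852 kips/bolt; interior L_c = 2.3125 − 0.6875 = 1.625, R_n = 36.563 kips/bolt. φR_n = 0.75 × (3×22.852 + 9×36.563) = 298.2 kips.
Tension yield (gross): A_g = 9.3125×0.375 = 3.4922 in². φR_n = 0.90 × 50 × 3.4922 = 157.1 kips.
Governing: min(187.8, 298.2, 157.1) = 157.1 kips → gross-section yield.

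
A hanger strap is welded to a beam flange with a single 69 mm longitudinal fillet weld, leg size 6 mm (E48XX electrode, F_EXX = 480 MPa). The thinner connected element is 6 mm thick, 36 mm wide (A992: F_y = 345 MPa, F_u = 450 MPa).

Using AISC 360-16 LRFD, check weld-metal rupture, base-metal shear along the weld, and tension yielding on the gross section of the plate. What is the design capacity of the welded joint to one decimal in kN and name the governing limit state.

63.2 kN (weld metal governs)

Weld metal: throat = 0.707×6 = 4.242 mm, L = 69 mm. φR_n = 0.75 × 0.6 × 480 × 4.242 × 69 = 63.2 kN.
Base metal shear (6 mm plate): yield φR_n = 1.0×0.6×345×6×69 = 85.7 kN; rupture φR_n = 0.75×0.6×450×6×69 = 83.8 kN; take 83.8 kN (rupture).
Tension yield (gross): A_g = 36×6 = 216 mm². φR_n = 0.90 × 345 × 216 = 67.1 kN.
Governing: min(63.2, 83.8, 67.1) = 63.2 kN → weld metal.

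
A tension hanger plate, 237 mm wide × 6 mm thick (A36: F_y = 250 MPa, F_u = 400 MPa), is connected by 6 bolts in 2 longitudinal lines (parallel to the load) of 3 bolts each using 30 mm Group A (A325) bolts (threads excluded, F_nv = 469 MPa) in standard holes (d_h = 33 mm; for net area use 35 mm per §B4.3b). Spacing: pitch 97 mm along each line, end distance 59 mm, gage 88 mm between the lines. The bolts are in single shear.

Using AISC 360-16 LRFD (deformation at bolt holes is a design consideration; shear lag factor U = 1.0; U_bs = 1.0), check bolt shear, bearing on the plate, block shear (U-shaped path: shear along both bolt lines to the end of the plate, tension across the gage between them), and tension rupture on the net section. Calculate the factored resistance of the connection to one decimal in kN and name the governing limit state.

Bolt shear: A_b = π(30)²/4 = 706.86 mm². φR_n = 0.75 × 469 × 706.86 × 6 × 1 = 1491.8 kN.
Bearing (6 mm plate, F_u = 400 MPa): end bolts L_c = 59 − 33/2 = 42.5, R_n = min(1.2×42.5×6×400, 2.4×30×6×400) = 122.4 kN/bolt; interior L_c = 97 − 33 = 64, R_n = 172.8 kN/bolt. φR_n = 0.75 × (2×122.4 + 4×172.8) = 702.0 kN.
Block shear: shear path 2×[59+2×97] = 2×253 mm, A_gv = 3036, A_nv = 2×(253 − 2.5×35)×6 = 1986 mm²; tension across gage: (88 − 1×35)×6 = 318 mm². R_n = min(0.6×400×1986, 0.6×250×3036) + 1.0×400×318 = min(476.64, 455.4) + 127.2 = 582.6 kN. φR_n = 0.75 × 582.6 = 437.0 kN.
Tension rupture (net): A_n = (237 − 2×35)×6 = 1002 mm² (U = 1.0, A_e = A_n). φR_n = 0.75 × 400 × 1002 = 300.6 kN.
Governing: min(1491.8, 702.0, 437.0, 300.6) = 300.6 kN → net-section rupture.

300.6 kN (net-section rupture governs)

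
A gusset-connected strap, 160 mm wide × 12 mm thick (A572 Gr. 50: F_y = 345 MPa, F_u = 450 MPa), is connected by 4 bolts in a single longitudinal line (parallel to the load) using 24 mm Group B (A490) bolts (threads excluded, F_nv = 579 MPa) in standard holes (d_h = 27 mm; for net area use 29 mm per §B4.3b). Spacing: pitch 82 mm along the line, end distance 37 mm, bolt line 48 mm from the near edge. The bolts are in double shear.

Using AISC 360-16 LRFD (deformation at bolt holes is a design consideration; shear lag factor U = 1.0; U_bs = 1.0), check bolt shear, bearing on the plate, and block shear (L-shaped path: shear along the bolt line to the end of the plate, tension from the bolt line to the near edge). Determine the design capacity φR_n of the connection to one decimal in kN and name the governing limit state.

Bolt shear: A_b = π(24)²/4 = 452.39 mm². φR_n = 0.75 × 579 × 452.39 × 4 × 2 = 1571.6 kN.
Bearing (12 mm plate, F_u = 450 MPa): end bolts L_c = 37 − 27/2 = 23.5, R_n = min(1.2×23.5×12×450, 2.4×24×12×450) = 152.28 kN/bolt; interior L_c = 82 − 27 = 55, R_n = 311.04 kN/bolt. φR_n = 0.75 × (1×152.28 + 3×311.04) = 814.1 kN.
Block shear: shear path 1×[37+3×82] = 1×283 mm, A_gv = 3396, A_nv = 1×(283 − 3.5×29)×12 = 2178 mm²; tension to near edge: (48 − 0.5×29)×12 = 402 mm². R_n = min(0.6×450×2178, 0.6×345×3396) + 1.0×450×402 = min(588.06, 702.97) + 180.9 = 768.96 kN. φR_n = 0.75 × 768.96 = 576.7 kN.
Governing: min(1571.6, 814.1, 576.7) = 576.7 kN → block shear.

576.7 kN (block shear governs)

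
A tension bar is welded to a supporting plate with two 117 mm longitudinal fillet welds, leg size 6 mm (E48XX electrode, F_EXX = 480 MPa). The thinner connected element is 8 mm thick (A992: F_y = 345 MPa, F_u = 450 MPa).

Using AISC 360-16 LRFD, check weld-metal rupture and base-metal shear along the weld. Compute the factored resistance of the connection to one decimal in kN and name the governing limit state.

214.4 kN (weld metal governs)

Weld metal: throat = 0.707×6 = 4.242 mm, L = 2×117 = 234 mm. φR_n = 0.75 × 0.6 × 480 × 4.242 × 234 = 214.4 kN.
Base metal shear (8 mm plate): yield φR_n = 1.0×0.6×345×8×234 = 387.5 kN; rupture φR_n = 0.75×0.6×450×8×234 = 379.1 kN; take 379.1 kN (rupture).
Governing: min(214.4, 379.1) = 214.4 kN → weld metal.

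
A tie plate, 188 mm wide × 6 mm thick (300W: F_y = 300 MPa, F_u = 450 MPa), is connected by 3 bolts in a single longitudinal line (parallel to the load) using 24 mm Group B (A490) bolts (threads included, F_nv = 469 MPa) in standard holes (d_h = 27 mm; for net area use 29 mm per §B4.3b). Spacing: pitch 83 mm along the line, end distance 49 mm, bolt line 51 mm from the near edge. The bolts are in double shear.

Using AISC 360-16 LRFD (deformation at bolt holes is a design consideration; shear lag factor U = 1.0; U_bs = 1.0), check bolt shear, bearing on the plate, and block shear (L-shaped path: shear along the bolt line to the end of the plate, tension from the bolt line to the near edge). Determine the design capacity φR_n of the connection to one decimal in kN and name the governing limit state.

Bolt shear: A_b = π(24)²/4 = 452.39 mm². φR_n = 0.75 × 469 × 452.39 × 3 × 2 = 954.8 kN.
Bearing (6 mm plate, F_u = 450 MPa): end bolts L_c = 49 − 27/2 = 35.5, R_n = min(1.2×35.5×6×450, 2.4×24×6×450) = 115.02 kN/bolt; interior L_c = 83 − 27 = 56, R_n = 155.52 kN/bolt. φR_n = 0.75 × (1×115.02 + 2×155.52) = 319.5 kN.
Block shear: shear path 1×[49+2×83] = 1×215 mm, A_gv = 1290, A_nv = 1×(215 − 2.5×29)×6 = 855 mm²; tension to near edge: (51 − 0.5×29)×6 = 219 mm². R_n = min(0.6×450×855, 0.6×300×1290) + 1.0×450×219 = min(230.85, 232.2) + 98.55 = 329.4 kN. φR_n = 0.75 × 329.4 = 247.1 kN.
Governing: min(954.8, 319.5, 247.1) = 247.1 kN → block shear.

247.1 kN (block shear governs)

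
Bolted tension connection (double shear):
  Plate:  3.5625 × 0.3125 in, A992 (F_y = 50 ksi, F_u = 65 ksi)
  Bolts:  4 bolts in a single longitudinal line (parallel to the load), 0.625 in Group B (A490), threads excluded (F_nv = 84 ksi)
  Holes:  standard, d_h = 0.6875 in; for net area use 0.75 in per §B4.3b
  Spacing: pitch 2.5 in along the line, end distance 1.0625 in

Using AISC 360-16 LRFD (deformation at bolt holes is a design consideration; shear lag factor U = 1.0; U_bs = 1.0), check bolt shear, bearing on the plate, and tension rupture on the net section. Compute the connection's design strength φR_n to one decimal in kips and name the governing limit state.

Bolt shear: A_b = π(0.625)²/4 = 0.3068 in². φR_n = 0.75 × 84 × 0.3068 × 4 × 2 = 154.6 kips.
Bearing (0.3125 in plate, F_u = 65 ksi): end bolts L_c = 1.0625 − 0.6875/2 = 0.71875, R_n = min(1.2×0.71875×0.3125×65, 2.4×0.625×0.3125×65) = 17.52 kips/bolt; interior L_c = 2.5 − 0.6875 = 1.8125, R_n = 30.469 kips/bolt. φR_n = 0.75 × (1×17.52 + 3×30.469) = 81.7 kips.
Tension rupture (net): A_n = (3.5625 − 1×0.75)×0.3125 = 0.87891 in² (U = 1.0, A_e = A_n). φR_n = 0.75 × 65 × 0.87891 = 42.8 kips.
Governing: min(154.6, 81.7, 42.8) = 42.8 kips → net-section rupture.

42.8 kips (net-section rupture governs)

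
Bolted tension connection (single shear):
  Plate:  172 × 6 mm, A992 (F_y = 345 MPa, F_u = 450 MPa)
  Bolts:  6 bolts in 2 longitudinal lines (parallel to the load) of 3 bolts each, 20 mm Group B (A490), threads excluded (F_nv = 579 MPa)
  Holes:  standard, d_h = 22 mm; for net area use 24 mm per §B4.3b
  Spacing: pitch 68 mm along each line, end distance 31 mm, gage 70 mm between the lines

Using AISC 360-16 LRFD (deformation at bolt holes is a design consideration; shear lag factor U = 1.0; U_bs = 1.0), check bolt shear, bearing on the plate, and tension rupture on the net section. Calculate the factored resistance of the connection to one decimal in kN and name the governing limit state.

251.1 kN (net-section rupture governs)

Bolt shear: A_b = π(20)²/4 = 314.16 mm². φR_n = 0.75 × 579 × 314.16 × 6 × 1 = 818.5 kN.
Bearing (6 mm plate, F_u = 450 MPa): end bolts L_c = 31 − 22/2 = 20, R_n = min(1.2×20×6×450, 2.4×20×6×450) = 64.8 kN/bolt; interior L_c = 68 − 22 = 46, R_n = 129.6 kN/bolt. φR_n = 0.75 × (2×64.8 + 4×129.6) = 486.0 kN.
Tension rupture (net): A_n = (172 − 2×24)×6 = 744 mm² (U = 1.0, A_e = A_n). φR_n = 0.75 × 450 × 744 = 251.1 kN.
Governing: min(818.5, 486.0, 251.1) = 251.1 kN → net-section rupture.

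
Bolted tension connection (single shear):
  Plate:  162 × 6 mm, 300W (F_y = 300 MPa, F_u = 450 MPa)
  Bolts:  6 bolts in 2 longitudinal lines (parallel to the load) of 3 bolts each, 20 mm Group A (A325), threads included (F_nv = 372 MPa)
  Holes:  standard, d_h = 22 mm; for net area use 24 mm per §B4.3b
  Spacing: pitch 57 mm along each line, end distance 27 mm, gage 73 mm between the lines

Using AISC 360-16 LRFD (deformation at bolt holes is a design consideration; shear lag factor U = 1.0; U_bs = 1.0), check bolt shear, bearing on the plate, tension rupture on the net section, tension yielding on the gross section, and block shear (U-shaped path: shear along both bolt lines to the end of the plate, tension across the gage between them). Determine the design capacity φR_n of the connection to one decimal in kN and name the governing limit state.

Bolt shear: A_b = π(20)²/4 = 314.16 mm². φR_n = 0.75 × 372 × 314.16 × 6 × 1 = 525.9 kN.
Bearing (6 mm plate, F_u = 450 MPa): end bolts L_c = 27 − 22/2 = 16, R_n = min(1.2×16×6×450, 2.4×20×6×450) = 51.84 kN/bolt; interior L_c = 57 − 22 = 35, R_n = 113.4 kN/bolt. φR_n = 0.75 × (2×51.84 + 4×113.4) = 418.0 kN.
Tension rupture (net): A_n = (162 − 2×24)×6 = 684 mm² (U = 1.0, A_e = A_n). φR_n = 0.75 × 450 × 684 = 230.9 kN.
Tension yield (gross): A_g = 162×6 = 972 mm². φR_n = 0.90 × 300 × 972 = 262.4 kN.
Block shear: shear path 2×[27+2×57] = 2×141 mm, A_gv = 1692, A_nv = 2×(141 − 2.5×24)×6 = 972 mm²; tension across gage: (73 − 1×24)×6 = 294 mm². R_n = min(0.6×450×972, 0.6×300×1692) + 1.0×450×294 = min(262.44, 304.56) + 132.3 = 394.74 kN. φR_n = 0.75 × 394.74 = 296.1 kN.
Governing: min(525.9, 418.0, 230.9, 262.4, 296.1) = 230.9 kN → net-section rupture.

230.9 kN (net-section rupture governs)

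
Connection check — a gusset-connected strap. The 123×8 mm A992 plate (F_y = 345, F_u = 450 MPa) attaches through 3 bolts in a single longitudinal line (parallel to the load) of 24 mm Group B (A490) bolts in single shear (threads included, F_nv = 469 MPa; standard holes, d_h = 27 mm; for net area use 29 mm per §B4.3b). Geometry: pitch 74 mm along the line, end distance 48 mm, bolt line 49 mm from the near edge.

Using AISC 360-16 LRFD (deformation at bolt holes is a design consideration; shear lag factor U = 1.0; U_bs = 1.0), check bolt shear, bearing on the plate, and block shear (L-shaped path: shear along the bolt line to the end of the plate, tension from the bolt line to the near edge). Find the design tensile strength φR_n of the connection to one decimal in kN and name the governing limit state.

Bolt shear: A_b = π(24)²/4 = 452.39 mm². φR_n = 0.75 × 469 × 452.39 × 3 × 1 = 477.4 kN.
Bearing (8 mm plate, F_u = 450 MPa): end bolts L_c = 48 − 27/2 = 34.5, R_n = min(1.2×34.5×8×450, 2.4×24×8×450) = 149.04 kN/bolt; interior L_c = 74 − 27 = 47, R_n = 203.04 kN/bolt. φR_n = 0.75 × (1×149.04 + 2×203.04) = 416.3 kN.
Block shear: shear path 1×[48+2×74] = 1×196 mm, A_gv = 1568, A_nv = 1×(196 − 2.5×29)×8 = 988 mm²; tension to near edge: (49 − 0.5×29)×8 = 276 mm². R_n = min(0.6×450×988, 0.6×345×1568) + 1.0×450×276 = min(266.76, 324.58) + 124.2 = 390.96 kN. φR_n = 0.75 × 390.96 = 293.2 kN.
Governing: min(477.4, 416.3, 293.2) = 293.2 kN → block shear.

293.2 kN (block shear governs)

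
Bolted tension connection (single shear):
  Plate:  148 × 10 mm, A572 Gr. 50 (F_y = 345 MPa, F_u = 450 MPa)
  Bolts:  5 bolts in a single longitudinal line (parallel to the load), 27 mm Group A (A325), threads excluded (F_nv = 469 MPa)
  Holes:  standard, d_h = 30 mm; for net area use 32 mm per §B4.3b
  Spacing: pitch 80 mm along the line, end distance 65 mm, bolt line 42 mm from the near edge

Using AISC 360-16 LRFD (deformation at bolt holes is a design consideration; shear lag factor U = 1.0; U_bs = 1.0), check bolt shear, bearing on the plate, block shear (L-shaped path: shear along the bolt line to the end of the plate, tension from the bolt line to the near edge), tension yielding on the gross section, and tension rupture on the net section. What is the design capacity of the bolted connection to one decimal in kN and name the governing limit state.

Bolt shear: A_b = π(27)²/4 = 572.56 mm². φR_n = 0.75 × 469 × 572.56 × 5 × 1 = 1007.0 kN.
Bearing (10 mm plate, F_u = 450 MPa): end bolts L_c = 65 − 30/2 = 50, R_n = min(1.2×50×10×450, 2.4×27×10×450) = 270 kN/bolt; interior L_c = 80 − 30 = 50, R_n = 270 kN/bolt. φR_n = 0.75 × (1×270 + 4×270) = 1012.5 kN.
Block shear: shear path 1×[65+4×80] = 1×385 mm, A_gv = 3850, A_nv = 1×(385 − 4.5×32)×10 = 2410 mm²; tension to near edge: (42 − 0.5×32)×10 = 260 mm². R_n = min(0.6×450×2410, 0.6×345×3850) + 1.0×450×260 = min(650.7, 796.95) + 117 = 767.7 kN. φR_n = 0.75 × 767.7 = 575.8 kN.
Tension yield (gross): A_g = 148×10 = 1480 mm². φR_n = 0.90 × 345 × 1480 = 459.5 kN.
Tension rupture (net): A_n = (148 − 1×32)×10 = 1160 mm² (U = 1.0, A_e = A_n). φR_n = 0.75 × 450 × 1160 = 391.5 kN.
Governing: min(1007.0, 1012.5, 575.8, 459.5, 391.5) = 391.5 kN → net-section rupture.

391.5 kN (net-section rupture governs)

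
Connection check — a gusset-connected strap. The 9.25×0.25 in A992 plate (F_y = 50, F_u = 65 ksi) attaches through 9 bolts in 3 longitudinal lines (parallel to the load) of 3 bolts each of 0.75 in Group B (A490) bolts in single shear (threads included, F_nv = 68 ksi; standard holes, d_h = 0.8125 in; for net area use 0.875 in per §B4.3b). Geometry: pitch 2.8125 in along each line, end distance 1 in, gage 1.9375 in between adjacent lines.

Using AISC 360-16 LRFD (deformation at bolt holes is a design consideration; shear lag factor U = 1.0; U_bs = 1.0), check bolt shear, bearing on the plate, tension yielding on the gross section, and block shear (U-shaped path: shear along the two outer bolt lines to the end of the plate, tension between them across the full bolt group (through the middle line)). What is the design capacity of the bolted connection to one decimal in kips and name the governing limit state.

90.8 kips (block shear governs)

Bolt shear: A_b = π(0.75)²/4 = 0.44179 in². φR_n = 0.75 × 68 × 0.44179 × 9 × 1 = 202.8 kips.
Bearing (0.25 in plate, F_u = 65 ksi): end bolts L_c = 1 − 0.8125/2 = 0.59375, R_n = min(1.2×0.59375×0.25×65, 2.4×0.75×0.25×65) = 11.578 kips/bolt; interior L_c = 2.8125 − 0.8125 = 2, R_n = 29.25 kips/bolt. φR_n = 0.75 × (3×11.578 + 6×29.25) = 157.7 kips.
Tension yield (gross): A_g = 9.25×0.25 = 2.3125 in². φR_n = 0.90 × 50 × 2.3125 = 104.1 kips.
Block shear: shear path 2×[1+2×2.8125] = 2×6.625 in, A_gv = 3.3125, A_nv = 2×(6.625 − 2.5×0.875)×0.25 = 2.2188 in²; tension across gage: (3.875 − 2×0.875)×0.25 = 0.53125 in². R_n = min(0.6×65×2.2188, 0.6×50×3.3125) + 1.0×65×0.53125 = min(86.533, 99.375) + 34.531 = 121.06 kips. φR_n = 0.75 × 121.06 = 90.8 kips.
Governing: min(202.8, 157.7, 104.1, 90.8) = 90.8 kips → block shear.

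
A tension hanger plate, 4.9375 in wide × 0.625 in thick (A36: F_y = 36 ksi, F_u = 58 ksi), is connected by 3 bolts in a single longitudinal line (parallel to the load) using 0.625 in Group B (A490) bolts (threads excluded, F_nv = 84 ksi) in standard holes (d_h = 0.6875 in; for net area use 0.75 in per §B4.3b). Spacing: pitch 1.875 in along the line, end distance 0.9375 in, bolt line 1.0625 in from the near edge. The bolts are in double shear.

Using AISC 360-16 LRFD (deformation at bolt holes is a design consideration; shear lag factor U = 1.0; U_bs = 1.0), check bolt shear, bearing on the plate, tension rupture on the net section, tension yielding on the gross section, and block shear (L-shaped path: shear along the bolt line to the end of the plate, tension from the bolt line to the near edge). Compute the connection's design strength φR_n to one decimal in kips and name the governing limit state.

64.6 kips (block shear governs)

Bolt shear: A_b = π(0.625)²/4 = 0.3068 in². φR_n = 0.75 × 84 × 0.3068 × 3 × 2 = 116.0 kips.
Bearing (0.625 in plate, F_u = 58 ksi): end bolts L_c = 0.9375 − 0.6875/2 = 0.59375, R_n = min(1.2×0.59375×0.625×58, 2.4×0.625×0.625×58) = 25.828 kips/bolt; interior L_c = 1.875 − 0.6875 = 1.1875, R_n = 51.656 kips/bolt. φR_n = 0.75 × (1×25.828 + 2×51.656) = 96.9 kips.
Tension rupture (net): A_n = (4.9375 − 1×0.75)×0.625 = 2.6172 in² (U = 1.0, A_e = A_n). φR_n = 0.75 × 58 × 2.6172 = 113.8 kips.
Tension yield (gross): A_g = 4.9375×0.625 = 3.0859 in². φR_n = 0.90 × 36 × 3.0859 = 100.0 kips.
Block shear: shear path 1×[0.9375+2×1.875] = 1×4.6875 in, A_gv = 2.9297, A_nv = 1×(4.6875 − 2.5×0.75)×0.625 = 1.7578 in²; tension to near edge: (1.0625 − 0.5×0.75)×0.625 = 0.42969 in². R_n = min(0.6×58×1.7578, 0.6×36×2.9297) + 1.0×58×0.42969 = min(61.171, 63.282) + 24.922 = 86.093 kips. φR_n = 0.75 × 86.093 = 64.6 kips.
Governing: min(116.0, 96.9, 113.8, 100.0, 64.6) = 64.6 kips → block shear.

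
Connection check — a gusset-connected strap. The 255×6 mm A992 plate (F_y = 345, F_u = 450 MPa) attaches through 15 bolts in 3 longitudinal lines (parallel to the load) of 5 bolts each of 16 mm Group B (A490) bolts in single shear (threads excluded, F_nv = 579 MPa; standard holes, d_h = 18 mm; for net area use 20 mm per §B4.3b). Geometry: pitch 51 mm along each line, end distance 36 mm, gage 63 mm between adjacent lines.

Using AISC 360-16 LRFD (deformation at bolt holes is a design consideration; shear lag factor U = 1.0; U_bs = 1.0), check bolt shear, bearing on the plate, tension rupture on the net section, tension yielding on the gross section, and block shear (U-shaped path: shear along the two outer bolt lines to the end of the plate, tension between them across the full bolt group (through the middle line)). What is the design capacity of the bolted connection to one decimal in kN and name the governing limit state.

394.9 kN (net-section rupture governs)

Bolt shear: A_b = π(16)²/4 = 201.06 mm². φR_n = 0.75 × 579 × 201.06 × 15 × 1 = 1309.7 kN.
Bearing (6 mm plate, F_u = 450 MPa): end bolts L_c = 36 − 18/2 = 27, R_n = min(1.2×27×6×450, 2.4×16×6×450) = 87.48 kN/bolt; interior L_c = 51 − 18 = 33, R_n = 103.68 kN/bolt. φR_n = 0.75 × (3×87.48 + 12×103.68) = 1130.0 kN.
Tension rupture (net): A_n = (255 − 3×20)×6 = 1170 mm² (U = 1.0, A_e = A_n). φR_n = 0.75 × 450 × 1170 = 394.9 kN.
Tension yield (gross): A_g = 255×6 = 1530 mm². φR_n = 0.90 × 345 × 1530 = 475.1 kN.
Block shear: shear path 2×[36+4×51] = 2×240 mm, A_gv = 2880, A_nv = 2×(240 − 4.5×20)×6 = 1800 mm²; tension across gage: (126 − 2×20)×6 = 516 mm². R_n = min(0.6×450×1800, 0.6×345×2880) + 1.0×450×516 = min(486, 596.16) + 232.2 = 718.2 kN. φR_n = 0.75 × 718.2 = 538.7 kN.
Governing: min(1309.7, 1130.0, 394.9, 475.1, 538.7) = 394.9 kN → net-section rupture.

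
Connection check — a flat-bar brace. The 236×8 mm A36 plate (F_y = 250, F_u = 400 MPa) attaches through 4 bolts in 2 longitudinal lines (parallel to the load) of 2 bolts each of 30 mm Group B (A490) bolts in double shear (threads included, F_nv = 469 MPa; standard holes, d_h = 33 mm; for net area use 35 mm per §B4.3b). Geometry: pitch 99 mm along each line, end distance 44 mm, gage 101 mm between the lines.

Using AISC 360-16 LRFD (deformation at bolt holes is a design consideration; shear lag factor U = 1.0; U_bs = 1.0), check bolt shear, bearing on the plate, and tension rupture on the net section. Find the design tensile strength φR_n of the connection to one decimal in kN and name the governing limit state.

Bolt shear: A_b = π(30)²/4 = 706.86 mm². φR_n = 0.75 × 469 × 706.86 × 4 × 2 = 1989.1 kN.
Bearing (8 mm plate, F_u = 400 MPa): end bolts L_c = 44 − 33/2 = 27.5, R_n = min(1.2×27.5×8×400, 2.4×30×8×400) = 105.6 kN/bolt; interior L_c = 99 − 33 = 66, R_n = 230.4 kN/bolt. φR_n = 0.75 × (2×105.6 + 2×230.4) = 504.0 kN.
Tension rupture (net): A_n = (236 − 2×35)×8 = 1328 mm² (U = 1.0, A_e = A_n). φR_n = 0.75 × 400 × 1328 = 398.4 kN.
Governing: min(1989.1, 504.0, 398.4) = 398.4 kN → net-section rupture.

398.4 kN (net-section rupture governs)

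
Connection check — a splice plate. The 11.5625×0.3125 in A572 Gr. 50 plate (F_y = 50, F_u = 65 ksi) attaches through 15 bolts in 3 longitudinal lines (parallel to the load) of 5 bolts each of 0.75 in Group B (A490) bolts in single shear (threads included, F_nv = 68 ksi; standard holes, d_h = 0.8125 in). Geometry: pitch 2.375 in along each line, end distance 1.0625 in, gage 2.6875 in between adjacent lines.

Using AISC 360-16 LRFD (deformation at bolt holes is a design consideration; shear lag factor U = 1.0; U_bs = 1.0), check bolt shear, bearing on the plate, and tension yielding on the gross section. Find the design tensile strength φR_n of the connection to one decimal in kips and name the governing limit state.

Bolt shear: A_b = π(0.75)²/4 = 0.44179 in². φR_n = 0.75 × 68 × 0.44179 × 15 × 1 = 338.0 kips.
Bearing (0.3125 in plate, F_u = 65 ksi): end bolts L_c = 1.0625 − 0.8125/2 = 0.65625, R_n = min(1.2×0.65625×0.3125×65, 2.4×0.75×0.3125×65) = 15.996 kips/bolt; interior L_c = 2.375 − 0.8125 = 1.5625, R_n = 36.563 kips/bolt. φR_n = 0.75 × (3×15.996 + 12×36.563) = 365.1 kips.
Tension yield (gross): A_g = 11.5625×0.3125 = 3.6133 in². φR_n = 0.90 × 50 × 3.6133 = 162.6 kips.
Governing: min(338.0, 365.1, 162.6) = 162.6 kips → gross-section yield.

162.6 kips (gross-section yield governs)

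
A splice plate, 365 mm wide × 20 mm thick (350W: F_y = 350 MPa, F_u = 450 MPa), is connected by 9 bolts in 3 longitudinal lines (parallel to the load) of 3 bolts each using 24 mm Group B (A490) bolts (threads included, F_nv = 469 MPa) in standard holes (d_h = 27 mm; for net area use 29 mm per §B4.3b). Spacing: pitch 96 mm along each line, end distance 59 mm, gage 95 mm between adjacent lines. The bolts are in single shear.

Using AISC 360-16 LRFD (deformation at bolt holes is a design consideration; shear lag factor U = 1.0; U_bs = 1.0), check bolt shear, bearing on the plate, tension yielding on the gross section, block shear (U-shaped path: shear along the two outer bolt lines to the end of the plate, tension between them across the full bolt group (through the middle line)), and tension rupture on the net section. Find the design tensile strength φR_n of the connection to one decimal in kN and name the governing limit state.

Bolt shear: A_b = π(24)²/4 = 452.39 mm². φR_n = 0.75 × 469 × 452.39 × 9 × 1 = 1432.2 kN.
Bearing (20 mm plate, F_u = 450 MPa): end bolts L_c = 59 − 27/2 = 45.5, R_n = min(1.2×45.5×20×450, 2.4×24×20×450) = 491.4 kN/bolt; interior L_c = 96 − 27 = 69, R_n = 518.4 kN/bolt. φR_n = 0.75 × (3×491.4 + 6×518.4) = 3438.5 kN.
Tension yield (gross): A_g = 365×20 = 7300 mm². φR_n = 0.90 × 350 × 7300 = 2299.5 kN.
Block shear: shear path 2×[59+2×96] = 2×251 mm, A_gv = 10040, A_nv = 2×(251 − 2.5×29)×20 = 7140 mm²; tension across gage: (190 − 2×29)×20 = 2640 mm². R_n = min(0.6×450×7140, 0.6×350×10040) + 1.0×450×2640 = min(1927.8, 2108.4) + 1188 = 3115.8 kN. φR_n = 0.75 × 3115.8 = 2336.9 kN.
Tension rupture (net): A_n = (365 − 3×29)×20 = 5560 mm² (U = 1.0, A_e = A_n). φR_n = 0.75 × 450 × 5560 = 1876.5 kN.
Governing: min(1432.2, 3438.5, 2299.5, 2336.9, 1876.5) = 1432.2 kN → bolt shear.

1432.2 kN (bolt shear governs)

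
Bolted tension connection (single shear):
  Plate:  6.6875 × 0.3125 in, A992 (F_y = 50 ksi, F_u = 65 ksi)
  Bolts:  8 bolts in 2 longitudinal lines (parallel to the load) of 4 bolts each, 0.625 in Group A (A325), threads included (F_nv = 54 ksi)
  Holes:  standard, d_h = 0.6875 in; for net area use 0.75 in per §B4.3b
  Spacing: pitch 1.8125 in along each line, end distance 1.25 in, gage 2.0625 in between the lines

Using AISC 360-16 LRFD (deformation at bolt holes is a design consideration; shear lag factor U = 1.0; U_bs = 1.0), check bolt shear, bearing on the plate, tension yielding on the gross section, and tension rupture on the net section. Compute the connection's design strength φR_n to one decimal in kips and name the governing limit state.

Bolt shear: A_b = π(0.625)²/4 = 0.3068 in². φR_n = 0.75 × 54 × 0.3068 × 8 × 1 = 99.4 kips.
Bearing (0.3125 in plate, F_u = 65 ksi): end bolts L_c = 1.25 − 0.6875/2 = 0.90625, R_n = min(1.2×0.90625×0.3125×65, 2.4×0.625×0.3125×65) = 22.09 kips/bolt; interior L_c = 1.8125 − 0.6875 = 1.125, R_n = 27.422 kips/bolt. φR_n = 0.75 × (2×22.09 + 6×27.422) = 156.5 kips.
Tension yield (gross): A_g = 6.6875×0.3125 = 2.0898 in². φR_n = 0.90 × 50 × 2.0898 = 94.0 kips.
Tension rupture (net): A_n = (6.6875 − 2×0.75)×0.3125 = 1.6211 in² (U = 1.0, A_e = A_n). φR_n = 0.75 × 65 × 1.6211 = 79.0 kips.
Governing: min(99.4, 156.5, 94.0, 79.0) = 79.0 kips → net-section rupture.

79.0 kips (net-section rupture governs)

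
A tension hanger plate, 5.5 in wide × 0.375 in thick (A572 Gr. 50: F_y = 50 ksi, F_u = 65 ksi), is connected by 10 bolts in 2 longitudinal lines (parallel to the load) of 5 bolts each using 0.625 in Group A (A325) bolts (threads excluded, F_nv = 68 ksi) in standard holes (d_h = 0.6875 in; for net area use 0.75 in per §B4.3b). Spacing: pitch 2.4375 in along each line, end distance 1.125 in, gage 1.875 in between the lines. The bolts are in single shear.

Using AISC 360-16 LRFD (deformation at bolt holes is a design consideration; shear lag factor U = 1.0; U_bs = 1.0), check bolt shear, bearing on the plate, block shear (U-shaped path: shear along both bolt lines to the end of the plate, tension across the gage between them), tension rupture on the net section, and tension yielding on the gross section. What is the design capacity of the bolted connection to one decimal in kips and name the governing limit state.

73.1 kips (net-section rupture governs)

Bolt shear: A_b = π(0.625)²/4 = 0.3068 in². φR_n = 0.75 × 68 × 0.3068 × 10 × 1 = 156.5 kips.
Bearing (0.375 in plate, F_u = 65 ksi): end bolts L_c = 1.125 − 0.6875/2 = 0.78125, R_n = min(1.2×0.78125×0.375×65, 2.4×0.625×0.375×65) = 22.852 kips/bolt; interior L_c = 2.4375 − 0.6875 = 1.75, R_n = 36.563 kips/bolt. φR_n = 0.75 × (2×22.852 + 8×36.563) = 253.7 kips.
Block shear: shear path 2×[1.125+4×2.4375] = 2×10.875 in, A_gv = 8.1563, A_nv = 2×(10.875 − 4.5×0.75)×0.375 = 5.625 in²; tension across gage: (1.875 − 1×0.75)×0.375 = 0.42188 in². R_n = min(0.6×65×5.625, 0.6×50×8.1563) + 1.0×65×0.42188 = min(219.38, 244.69) + 27.422 = 246.8 kips. φR_n = 0.75 × 246.8 = 185.1 kips.
Tension rupture (net): A_n = (5.5 − 2×0.75)×0.375 = 1.5 in² (U = 1.0, A_e = A_n). φR_n = 0.75 × 65 × 1.5 = 73.1 kips.
Tension yield (gross): A_g = 5.5×0.375 = 2.0625 in². φR_n = 0.90 × 50 × 2.0625 = 92.8 kips.
Governing: min(156.5, 253.7, 185.1, 73.1, 92.8) = 73.1 kips → net-section rupture.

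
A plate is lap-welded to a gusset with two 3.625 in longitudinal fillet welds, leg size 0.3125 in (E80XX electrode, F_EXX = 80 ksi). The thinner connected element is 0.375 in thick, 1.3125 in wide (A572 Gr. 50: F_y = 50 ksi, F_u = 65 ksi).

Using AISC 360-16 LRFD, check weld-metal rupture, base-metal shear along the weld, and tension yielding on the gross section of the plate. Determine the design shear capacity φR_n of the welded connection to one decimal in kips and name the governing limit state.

Weld metal: throat = 0.707×0.3125 = 0.22094 in, L = 2×3.625 = 7.25 in. φR_n = 0.75 × 0.6 × 80 × 0.22094 × 7.25 = 57.7 kips.
Base metal shear (0.375 in plate): yield φR_n = 1.0×0.6×50×0.375×7.25 = 81.6 kips; rupture φR_n = 0.75×0.6×65×0.375×7.25 = 79.5 kips; take 79.5 kips (rupture).
Tension yield (gross): A_g = 1.3125×0.375 = 0.49219 in². φR_n = 0.90 × 50 × 0.49219 = 22.1 kips.
Governing: min(57.7, 79.5, 22.1) = 22.1 kips → gross-section yield.

22.1 kips (gross-section yield governs)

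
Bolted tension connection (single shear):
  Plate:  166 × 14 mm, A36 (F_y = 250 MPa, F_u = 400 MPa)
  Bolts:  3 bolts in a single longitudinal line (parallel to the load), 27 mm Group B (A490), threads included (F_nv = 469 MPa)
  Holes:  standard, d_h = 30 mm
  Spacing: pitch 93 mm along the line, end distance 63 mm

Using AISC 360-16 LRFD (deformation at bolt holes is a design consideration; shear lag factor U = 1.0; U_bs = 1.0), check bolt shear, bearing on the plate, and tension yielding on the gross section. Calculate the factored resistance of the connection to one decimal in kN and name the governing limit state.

Bolt shear: A_b = π(27)²/4 = 572.56 mm². φR_n = 0.75 × 469 × 572.56 × 3 × 1 = 604.2 kN.
Bearing (14 mm plate, F_u = 400 MPa): end bolts L_c = 63 − 30/2 = 48, R_n = min(1.2×48×14×400, 2.4×27×14×400) = 322.56 kN/bolt; interior L_c = 93 − 30 = 63, R_n = 362.88 kN/bolt. φR_n = 0.75 × (1×322.56 + 2×362.88) = 786.2 kN.
Tension yield (gross): A_g = 166×14 = 2324 mm². φR_n = 0.90 × 250 × 2324 = 522.9 kN.
Governing: min(604.2, 786.2, 522.9) = 522.9 kN → gross-section yield.

522.9 kN (gross-section yield governs)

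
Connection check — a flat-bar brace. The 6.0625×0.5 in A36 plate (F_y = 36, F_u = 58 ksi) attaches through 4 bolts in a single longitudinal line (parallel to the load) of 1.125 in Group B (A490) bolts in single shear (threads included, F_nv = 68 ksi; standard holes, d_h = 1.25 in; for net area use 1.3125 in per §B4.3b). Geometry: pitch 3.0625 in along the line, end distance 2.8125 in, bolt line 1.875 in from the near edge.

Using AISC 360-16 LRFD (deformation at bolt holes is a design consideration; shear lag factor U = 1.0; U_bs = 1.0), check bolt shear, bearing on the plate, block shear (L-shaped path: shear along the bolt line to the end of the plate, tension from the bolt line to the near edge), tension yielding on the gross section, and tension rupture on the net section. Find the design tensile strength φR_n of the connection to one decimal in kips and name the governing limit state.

98.2 kips (gross-section yield governs)

Bolt shear: A_b = π(1.125)²/4 = 0.99402 in². φR_n = 0.75 × 68 × 0.99402 × 4 × 1 = 202.8 kips.
Bearing (0.5 in plate, F_u = 58 ksi): end bolts L_c = 2.8125 − 1.25/2 = 2.1875, R_n = min(1.2×2.1875×0.5×58, 2.4×1.125×0.5×58) = 76.125 kips/bolt; interior L_c = 3.0625 − 1.25 = 1.8125, R_n = 63.075 kips/bolt. φR_n = 0.75 × (1×76.125 + 3×63.075) = 199.0 kips.
Block shear: shear path 1×[2.8125+3×3.0625] = 1×12 in, A_gv = 6, A_nv = 1×(12 − 3.5×1.3125)×0.5 = 3.7031 in²; tension to near edge: (1.875 − 0.5×1.3125)×0.5 = 0.60938 in². R_n = min(0.6×58×3.7031, 0.6×36×6) + 1.0×58×0.60938 = min(128.87, 129.6) + 35.344 = 164.21 kips. φR_n = 0.75 × 164.21 = 123.2 kips.
Tension yield (gross): A_g = 6.0625×0.5 = 3.0313 in². φR_n = 0.90 × 36 × 3.0313 = 98.2 kips.
Tension rupture (net): A_n = (6.0625 − 1×1.3125)×0.5 = 2.375 in² (U = 1.0, A_e = A_n). φR_n = 0.75 × 58 × 2.375 = 103.3 kips.
Governing: min(202.8, 199.0, 123.2, 98.2, 103.3) = 98.2 kips → gross-section yield.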